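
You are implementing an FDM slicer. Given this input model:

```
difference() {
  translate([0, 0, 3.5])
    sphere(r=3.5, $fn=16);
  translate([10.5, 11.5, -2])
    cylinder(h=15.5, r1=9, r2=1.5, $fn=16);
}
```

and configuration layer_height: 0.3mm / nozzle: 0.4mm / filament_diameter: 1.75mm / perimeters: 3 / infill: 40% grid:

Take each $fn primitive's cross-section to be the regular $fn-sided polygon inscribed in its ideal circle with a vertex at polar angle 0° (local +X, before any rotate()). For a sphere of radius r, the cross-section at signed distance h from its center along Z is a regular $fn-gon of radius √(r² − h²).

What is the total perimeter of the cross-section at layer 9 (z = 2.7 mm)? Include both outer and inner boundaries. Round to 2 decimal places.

At z = 2.7 mm: the r=3.5 sphere slices to a regular 16-gon of circumradius 3.407 (√(r²−h²) with h=0.8 from center) (perimeter = 2·16·3.407·sin(180°/16) = 21.27 mm); the cone at (10.5, 11.5) (r1=9→r2=1.5) has section circumradius 6.726 here — a regular 16-gon (perimeter = 2·16·6.726·sin(180°/16) = 41.99 mm); Taking the first minus the rest: starting from the r=3.5 sphere, the cone at (10.5, 11.5) misses the remaining region (no effect) — boundary = 21.27 mm. Overall, the cross-section is a single solid region. Total boundary length (outer) = 21.27 mm.

21.27 mm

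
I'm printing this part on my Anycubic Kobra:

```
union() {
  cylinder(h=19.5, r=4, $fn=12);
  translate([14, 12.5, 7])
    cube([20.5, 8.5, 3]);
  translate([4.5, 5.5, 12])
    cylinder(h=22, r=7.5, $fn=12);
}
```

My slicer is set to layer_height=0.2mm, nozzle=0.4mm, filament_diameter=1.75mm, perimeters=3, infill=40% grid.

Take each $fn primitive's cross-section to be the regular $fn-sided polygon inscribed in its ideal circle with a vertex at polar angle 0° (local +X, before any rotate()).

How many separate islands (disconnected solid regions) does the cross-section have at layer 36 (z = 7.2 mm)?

At z = 7.2 mm: the r=4 cylinder contributes a regular 12-gon of circumradius 4; the cube at (14, 12.5) is present — its section is the full 20.5×8.5 rectangle; the cylinder at (4.5, 5.5) does not reach this height (z outside [12, 34]); Combining (union): the 2 present regions are separate (no shared area or edge), so areas and boundary lengths simply add and each stays a separate island — 2 connected regions. Overall, the cross-section has 2 separate islands. Island count = 2.

2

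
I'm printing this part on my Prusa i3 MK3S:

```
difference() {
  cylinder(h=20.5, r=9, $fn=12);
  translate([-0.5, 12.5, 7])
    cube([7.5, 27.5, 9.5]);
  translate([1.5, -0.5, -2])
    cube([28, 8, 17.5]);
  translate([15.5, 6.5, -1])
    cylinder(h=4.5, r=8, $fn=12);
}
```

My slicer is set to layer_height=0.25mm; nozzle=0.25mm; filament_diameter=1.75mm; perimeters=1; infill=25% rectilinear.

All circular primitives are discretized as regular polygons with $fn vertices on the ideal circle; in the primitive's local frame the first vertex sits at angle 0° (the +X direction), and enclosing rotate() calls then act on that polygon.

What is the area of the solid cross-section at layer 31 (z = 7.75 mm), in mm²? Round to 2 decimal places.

193.86 mm²

At z = 7.75 mm: the r=9 cylinder contributes a regular 12-gon of circumradius 9 (area = (12/2)·9.000²·sin(360°/12) = 243.00 mm²); the cube at (-0.5, 12.5) (footprint 7.5×27.5) is included at this height (area 206.25 mm²); the 28×8 cube at (1.5, -0.5) contributes its full rectangle (area 224.00 mm²); the cylinder at (15.5, 6.5) is not intersected at this z (z outside [-1, 3.5]); Subtracting the remaining from the first: starting from the r=9 cylinder (243.00 mm²), the 7.5×27.5 cube at (-0.5, 12.5) misses the remaining region (no effect); the 28×8 cube at (1.5, -0.5) partially overlaps it — only the 49.14 mm² overlap (of its 224.00 mm²) is removed, clipping the outline — area = 193.86 mm². Overall, the cross-section is a single solid region. Net area = 193.86 mm².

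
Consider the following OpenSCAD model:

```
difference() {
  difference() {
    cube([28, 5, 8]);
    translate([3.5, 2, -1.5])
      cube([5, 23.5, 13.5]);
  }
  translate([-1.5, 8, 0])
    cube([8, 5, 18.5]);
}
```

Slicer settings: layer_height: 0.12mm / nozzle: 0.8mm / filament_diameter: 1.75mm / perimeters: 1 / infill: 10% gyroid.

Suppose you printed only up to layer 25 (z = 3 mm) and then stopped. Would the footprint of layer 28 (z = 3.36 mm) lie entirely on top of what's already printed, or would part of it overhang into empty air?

Compare the two slices. At z = 3: the 28×5 cube contributes its full rectangle (area 140.00 mm²); the 5×23.5 cube at (3.5, 2) contributes its full rectangle (area 117.50 mm²); Taking the first minus the rest: starting from the 28×5 cube (140.00 mm²), the 5×23.5 cube at (3.5, 2) partially overlaps it — only the 15.00 mm² overlap (of its 117.50 mm²) is removed, clipping the outline — area = 125.00 mm²; the 8×5 cube at (-1.5, 8) contributes its full rectangle (area 40.00 mm²); Taking the first minus the rest: starting from the result so far (125.00 mm²), the 8×5 cube at (-1.5, 8) misses the remaining region (no effect) — area = 125.00 mm². At z = 3.36: the 28×5 cube contributes its full rectangle (area 140.00 mm²); the cube at (3.5, 2) is present — its section is the full 5×23.5 rectangle (area 117.50 mm²); After the difference (first − rest): starting from the 28×5 cube (140.00 mm²), the 5×23.5 cube at (3.5, 2) partially overlaps it — only the 15.00 mm² overlap (of its 117.50 mm²) is removed, clipping the outline — area = 125.00 mm²; the cube at (-1.5, 8) (footprint 8×5) is included at this height (area 40.00 mm²); Taking the first minus the rest: starting from the result so far (125.00 mm²), the 8×5 cube at (-1.5, 8) misses the remaining region (no effect) — area = 125.00 mm². Checking containment: the cross-section at z = 3.36 is a subset of the cross-section at z = 3.

entirely on top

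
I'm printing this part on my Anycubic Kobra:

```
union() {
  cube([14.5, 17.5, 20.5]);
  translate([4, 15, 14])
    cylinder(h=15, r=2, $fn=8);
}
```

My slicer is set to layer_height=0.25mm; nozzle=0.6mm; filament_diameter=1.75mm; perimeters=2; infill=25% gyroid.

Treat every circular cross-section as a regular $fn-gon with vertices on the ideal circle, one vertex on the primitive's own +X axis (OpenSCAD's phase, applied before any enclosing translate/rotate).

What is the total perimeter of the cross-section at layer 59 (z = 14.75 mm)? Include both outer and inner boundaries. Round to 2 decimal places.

64.00 mm

At z = 14.75 mm: the cube (footprint 14.5×17.5) is included at this height (perimeter 64.00 mm); the r=2 cylinder at (4, 15) contributes a regular 8-gon of circumradius 2 (perimeter = 2·8·2.000·sin(180°/8) = 12.25 mm); Combining (union): the r=2 cylinder at (4, 15) lies entirely inside the 14.5×17.5 cube, so the union is just the 14.5×17.5 cube — boundary = 64.00 mm. Overall, the cross-section is a single solid region. Total boundary length (outer) = 64.00 mm.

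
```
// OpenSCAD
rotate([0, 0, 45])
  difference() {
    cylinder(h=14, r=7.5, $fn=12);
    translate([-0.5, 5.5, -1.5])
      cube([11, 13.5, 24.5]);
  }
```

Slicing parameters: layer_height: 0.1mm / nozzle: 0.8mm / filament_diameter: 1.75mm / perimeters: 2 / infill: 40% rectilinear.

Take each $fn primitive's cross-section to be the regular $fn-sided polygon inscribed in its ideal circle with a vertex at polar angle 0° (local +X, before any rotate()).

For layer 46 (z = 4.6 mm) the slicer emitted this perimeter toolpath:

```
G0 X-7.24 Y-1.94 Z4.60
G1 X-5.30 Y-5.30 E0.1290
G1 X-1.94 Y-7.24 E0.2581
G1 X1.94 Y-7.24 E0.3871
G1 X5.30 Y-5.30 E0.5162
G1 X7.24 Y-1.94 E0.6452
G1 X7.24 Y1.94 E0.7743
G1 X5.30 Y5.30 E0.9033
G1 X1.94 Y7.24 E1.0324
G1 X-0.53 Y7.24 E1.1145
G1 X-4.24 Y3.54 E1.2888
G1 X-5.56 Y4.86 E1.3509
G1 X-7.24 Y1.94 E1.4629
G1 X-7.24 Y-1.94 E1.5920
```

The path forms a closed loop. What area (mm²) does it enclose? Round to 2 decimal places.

Apply the shoelace formula to the sequence of (X, Y) vertices; enclosed area = 161.50 mm².

161.50 mm²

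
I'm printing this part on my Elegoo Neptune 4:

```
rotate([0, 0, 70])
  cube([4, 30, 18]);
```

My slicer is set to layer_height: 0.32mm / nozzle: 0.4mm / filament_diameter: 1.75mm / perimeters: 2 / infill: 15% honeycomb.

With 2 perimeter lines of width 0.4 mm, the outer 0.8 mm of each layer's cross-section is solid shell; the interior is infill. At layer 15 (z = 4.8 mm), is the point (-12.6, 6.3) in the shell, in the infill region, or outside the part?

infill

At z = 4.8 mm: the cube (footprint 4×30) is included at this height; (whole slice rotated 70° about Z — lengths, areas and connectivity unchanged). Overall, the cross-section is a single solid region. Undo the 70° rotation: the query point maps to (1.611, 13.995) in the un-rotated model frame. The nearest boundary edge runs (0.00, 30.00)→(0.00, 0.00); distance from the point to it = 1.61 mm. The point is inside the cross-section and 1.61 mm from the nearest boundary — more than the 0.8 mm shell width (2 × 0.4), so it's in the infill interior.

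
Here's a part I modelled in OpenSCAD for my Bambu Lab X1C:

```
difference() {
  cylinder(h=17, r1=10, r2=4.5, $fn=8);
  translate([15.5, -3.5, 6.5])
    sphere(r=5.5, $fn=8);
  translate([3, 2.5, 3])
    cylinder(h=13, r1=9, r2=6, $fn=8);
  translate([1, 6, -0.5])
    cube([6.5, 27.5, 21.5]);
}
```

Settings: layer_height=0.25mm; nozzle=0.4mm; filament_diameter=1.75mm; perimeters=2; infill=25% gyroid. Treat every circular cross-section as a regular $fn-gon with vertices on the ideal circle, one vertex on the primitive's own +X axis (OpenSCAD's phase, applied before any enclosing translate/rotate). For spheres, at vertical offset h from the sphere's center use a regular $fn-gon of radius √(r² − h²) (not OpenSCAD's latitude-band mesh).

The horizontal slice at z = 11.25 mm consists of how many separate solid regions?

At z = 11.25 mm: the cone: at t=0.662 of its height the radius interpolates to r₁+(r₂−r₁)t = 6.360, giving a regular 8-gon of that circumradius; the r=5.5 sphere at (15.5, -3.5) contributes a regular 8-gon of circumradius √(5.5²−4.75²) = 2.773; the cone at (3, 2.5) (r1=9→r2=6) has section circumradius 7.096 here — a regular 8-gon; the cube at (1, 6) is present — its section is the full 6.5×27.5 rectangle; Subtracting the remaining from the first: starting from the cone, the r=5.5 sphere at (15.5, -3.5) misses the remaining region (no effect); the cone at (3, 2.5) partially overlaps it — only the 78.42 mm² overlap (of its 142.43 mm²) is removed, clipping the outline; the 6.5×27.5 cube at (1, 6) misses the remaining region (no effect) — 1 connected region. The result has 1 disconnected region.

1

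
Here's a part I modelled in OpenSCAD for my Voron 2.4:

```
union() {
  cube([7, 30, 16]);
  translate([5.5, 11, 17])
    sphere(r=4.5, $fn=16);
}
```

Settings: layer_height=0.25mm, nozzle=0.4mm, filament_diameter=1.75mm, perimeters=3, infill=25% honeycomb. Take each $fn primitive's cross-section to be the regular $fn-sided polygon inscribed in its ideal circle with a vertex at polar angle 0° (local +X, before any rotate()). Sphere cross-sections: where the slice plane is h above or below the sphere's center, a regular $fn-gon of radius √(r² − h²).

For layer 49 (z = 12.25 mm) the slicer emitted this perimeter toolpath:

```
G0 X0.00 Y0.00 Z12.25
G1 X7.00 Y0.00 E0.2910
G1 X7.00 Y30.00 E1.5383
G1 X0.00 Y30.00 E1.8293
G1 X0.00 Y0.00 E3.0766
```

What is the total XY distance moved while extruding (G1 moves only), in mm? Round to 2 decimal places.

74.00 mm

Sum the Euclidean lengths of each G1 segment: total = 74.00 mm.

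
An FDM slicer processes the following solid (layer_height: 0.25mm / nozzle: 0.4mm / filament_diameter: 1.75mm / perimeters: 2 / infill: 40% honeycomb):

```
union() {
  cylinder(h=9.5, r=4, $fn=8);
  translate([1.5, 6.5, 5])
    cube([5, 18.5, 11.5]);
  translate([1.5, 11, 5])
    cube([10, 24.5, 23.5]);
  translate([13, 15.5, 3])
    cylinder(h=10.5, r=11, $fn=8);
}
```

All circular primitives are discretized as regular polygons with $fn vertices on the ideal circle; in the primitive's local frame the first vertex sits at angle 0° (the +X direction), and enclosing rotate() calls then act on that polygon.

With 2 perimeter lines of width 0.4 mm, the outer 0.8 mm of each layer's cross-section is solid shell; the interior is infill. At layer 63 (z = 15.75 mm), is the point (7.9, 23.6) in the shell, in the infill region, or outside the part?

At z = 15.75 mm: the cylinder is absent (z outside [0, 9.5]); the cube at (1.5, 6.5) is present — its section is the full 5×18.5 rectangle; the cube at (1.5, 11) (footprint 10×24.5) is included at this height; the cylinder at (13, 15.5) is absent (z outside [3, 13.5]); Taking the union: the regions partially overlap (shared area 70.00 mm²), so overlapping operands fuse into one piece — 1 connected region. Overall, the cross-section is a single solid region. The nearest boundary edge runs (11.50, 35.50)→(11.50, 11.00); distance from the point to it = 3.60 mm. The point is inside the cross-section and 3.60 mm from the nearest boundary — more than the 0.8 mm shell width (2 × 0.4), so it's in the infill interior.

infill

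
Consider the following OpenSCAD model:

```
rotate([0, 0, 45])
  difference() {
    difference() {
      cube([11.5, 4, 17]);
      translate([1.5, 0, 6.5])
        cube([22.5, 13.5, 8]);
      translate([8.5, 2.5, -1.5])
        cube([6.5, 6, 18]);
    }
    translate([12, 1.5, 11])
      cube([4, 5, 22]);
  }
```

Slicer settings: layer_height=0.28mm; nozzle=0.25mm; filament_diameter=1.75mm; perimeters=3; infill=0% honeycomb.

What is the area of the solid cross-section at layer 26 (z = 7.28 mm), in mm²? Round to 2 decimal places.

At z = 7.28 mm: the 11.5×4 cube contributes its full rectangle (area 46.00 mm²); the cube at (1.5, 0) (footprint 22.5×13.5) is included at this height (area 303.75 mm²); the cube at (8.5, 2.5) is present — its section is the full 6.5×6 rectangle (area 39.00 mm²); Taking the first minus the rest: starting from the 11.5×4 cube (46.00 mm²), the 22.5×13.5 cube at (1.5, 0) partially overlaps it — only the 40.00 mm² overlap (of its 303.75 mm²) is removed, clipping the outline; the 6.5×6 cube at (8.5, 2.5) misses the remaining region (no effect) — area = 6.00 mm²; the cube at (12, 1.5) is absent (z outside [11, 33]); After the difference (first − rest): none of the subtracted shapes is present at this height, so that combined region is unchanged — area = 6.00 mm²; (rotated 45° about Z; rotation is an isometry so areas/perimeters/island counts are preserved). Overall, the cross-section is a single solid region. Net area = 6.00 mm².

6.00 mm²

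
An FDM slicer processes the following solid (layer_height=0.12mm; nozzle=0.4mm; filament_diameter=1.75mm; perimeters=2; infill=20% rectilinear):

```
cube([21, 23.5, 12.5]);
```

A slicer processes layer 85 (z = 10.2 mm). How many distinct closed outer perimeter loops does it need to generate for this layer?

At z = 10.2 mm: the 21×23.5 cube contributes its full rectangle. The result has 1 disconnected region.

1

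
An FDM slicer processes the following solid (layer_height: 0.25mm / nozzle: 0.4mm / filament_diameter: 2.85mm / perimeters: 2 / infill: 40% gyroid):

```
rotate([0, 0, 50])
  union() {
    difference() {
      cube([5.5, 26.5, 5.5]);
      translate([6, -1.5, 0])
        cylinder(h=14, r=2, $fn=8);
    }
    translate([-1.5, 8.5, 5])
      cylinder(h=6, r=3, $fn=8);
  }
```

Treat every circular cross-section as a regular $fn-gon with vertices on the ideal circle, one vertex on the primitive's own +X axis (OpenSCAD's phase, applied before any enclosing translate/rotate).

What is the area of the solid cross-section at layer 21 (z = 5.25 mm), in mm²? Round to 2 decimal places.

166.44 mm²

At z = 5.25 mm: the cube is present — its section is the full 5.5×26.5 rectangle (area 145.75 mm²); the r=2 cylinder at (6, -1.5) contributes a regular 8-gon of circumradius 2 (area = (8/2)·2.000²·sin(360°/8) = 11.31 mm²); Taking the first minus the rest: starting from the 5.5×26.5 cube (145.75 mm²), the r=2 cylinder at (6, -1.5) partially overlaps it — only the 0.10 mm² overlap (of its 11.31 mm²) is removed, clipping the outline — area = 145.65 mm²; the r=3 cylinder at (-1.5, 8.5) contributes a regular 8-gon of circumradius 3 (area = (8/2)·3.000²·sin(360°/8) = 25.46 mm²); Combining (union): the regions partially overlap — summed areas 171.10 mm² minus the doubly-counted overlap 4.66 mm² gives 166.44 mm² — area = 166.44 mm²; (rotated 50° about Z; rotation is an isometry so areas/perimeters/island counts are preserved). Overall, the cross-section is a single solid region. Net area = 166.44 mm².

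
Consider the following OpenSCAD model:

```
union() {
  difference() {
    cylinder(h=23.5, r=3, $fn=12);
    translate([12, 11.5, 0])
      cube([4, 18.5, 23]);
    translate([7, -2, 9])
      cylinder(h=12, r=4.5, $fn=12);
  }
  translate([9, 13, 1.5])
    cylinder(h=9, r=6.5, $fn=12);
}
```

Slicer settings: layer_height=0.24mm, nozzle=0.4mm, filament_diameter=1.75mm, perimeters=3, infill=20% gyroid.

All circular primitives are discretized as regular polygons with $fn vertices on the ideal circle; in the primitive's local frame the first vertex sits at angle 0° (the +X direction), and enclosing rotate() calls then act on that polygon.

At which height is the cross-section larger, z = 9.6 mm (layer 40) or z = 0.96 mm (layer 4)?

Layer 40 (z = 9.6): the r=3 cylinder contributes a regular 12-gon of circumradius 3 (area = (12/2)·3.000²·sin(360°/12) = 27.00 mm²); the 4×18.5 cube at (12, 11.5) contributes its full rectangle (area 74.00 mm²); the r=4.5 cylinder at (7, -2) gives a regular 12-gon of circumradius 4.5 (constant along its height) (area = (12/2)·4.500²·sin(360°/12) = 60.75 mm²); Taking the first minus the rest: starting from the r=3 cylinder (27.00 mm²), the 4×18.5 cube at (12, 11.5) misses the remaining region (no effect); the r=4.5 cylinder at (7, -2) misses the remaining region (no effect) — area = 27.00 mm²; the cylinder at (9, 13): section is a regular 12-gon, circumradius r=6.5 (area = (12/2)·6.500²·sin(360°/12) = 126.75 mm²); Taking the union: the 2 present regions are separate (no shared area or edge), so areas and boundary lengths simply add and each stays a separate island — area = 153.75 mm². So its area = 153.75 mm². Layer 4 (z = 0.96): the r=3 cylinder gives a regular 12-gon of circumradius 3 (constant along its height) (area = (12/2)·3.000²·sin(360°/12) = 27.00 mm²); the 4×18.5 cube at (12, 11.5) contributes its full rectangle (area 74.00 mm²); the cylinder at (7, -2) does not reach this height (z outside [9, 21]); Subtracting the remaining from the first: starting from the r=3 cylinder (27.00 mm²), the 4×18.5 cube at (12, 11.5) misses the remaining region (no effect) — area = 27.00 mm²; the cylinder at (9, 13) does not reach this height (z outside [1.5, 10.5]); Taking the union: only the result so far is present, so the union is just that shape — area = 27.00 mm². So its area = 27.00 mm². Layer 40 is larger (153.75 vs 27.00 mm²).

layer 40 (z = 9.6 mm)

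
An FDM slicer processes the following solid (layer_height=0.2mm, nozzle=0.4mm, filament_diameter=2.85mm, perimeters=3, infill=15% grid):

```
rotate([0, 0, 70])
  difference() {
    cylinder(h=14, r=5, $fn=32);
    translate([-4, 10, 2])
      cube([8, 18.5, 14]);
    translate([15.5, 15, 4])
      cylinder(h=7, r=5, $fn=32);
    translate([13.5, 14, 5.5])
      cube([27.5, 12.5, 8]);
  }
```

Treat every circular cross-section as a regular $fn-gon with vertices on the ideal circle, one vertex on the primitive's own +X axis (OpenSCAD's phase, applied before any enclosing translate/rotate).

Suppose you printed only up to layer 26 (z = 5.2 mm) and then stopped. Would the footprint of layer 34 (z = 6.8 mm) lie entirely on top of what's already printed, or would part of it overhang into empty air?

entirely on top

Compare the two slices. At z = 5.2: the r=5 cylinder contributes a regular 32-gon of circumradius 5 (area = (32/2)·5.000²·sin(360°/32) = 78.04 mm²); the 8×18.5 cube at (-4, 10) contributes its full rectangle (area 148.00 mm²); the r=5 cylinder at (15.5, 15) contributes a regular 32-gon of circumradius 5 (area = (32/2)·5.000²·sin(360°/32) = 78.04 mm²); the cube at (13.5, 14) is not intersected at this z (z outside [5.5, 13.5]); After the difference (first − rest): starting from the r=5 cylinder (78.04 mm²), the 8×18.5 cube at (-4, 10) misses the remaining region (no effect); the r=5 cylinder at (15.5, 15) misses the remaining region (no effect) — area = 78.04 mm²; (whole slice rotated 70° about Z — lengths, areas and connectivity unchanged). At z = 6.8: the r=5 cylinder gives a regular 32-gon of circumradius 5 (constant along its height) (area = (32/2)·5.000²·sin(360°/32) = 78.04 mm²); the 8×18.5 cube at (-4, 10) contributes its full rectangle (area 148.00 mm²); the cylinder at (15.5, 15): section is a regular 32-gon, circumradius r=5 (area = (32/2)·5.000²·sin(360°/32) = 78.04 mm²); the cube at (13.5, 14) is present — its section is the full 27.5×12.5 rectangle (area 343.75 mm²); Subtracting the remaining from the first: starting from the r=5 cylinder (78.04 mm²), the 8×18.5 cube at (-4, 10) misses the remaining region (no effect); the r=5 cylinder at (15.5, 15) misses the remaining region (no effect); the 27.5×12.5 cube at (13.5, 14) misses the remaining region (no effect) — area = 78.04 mm²; (rotated 70° about Z; rotation is an isometry so areas/perimeters/island counts are preserved). Checking containment: the cross-section at z = 6.8 is a subset of the cross-section at z = 5.2.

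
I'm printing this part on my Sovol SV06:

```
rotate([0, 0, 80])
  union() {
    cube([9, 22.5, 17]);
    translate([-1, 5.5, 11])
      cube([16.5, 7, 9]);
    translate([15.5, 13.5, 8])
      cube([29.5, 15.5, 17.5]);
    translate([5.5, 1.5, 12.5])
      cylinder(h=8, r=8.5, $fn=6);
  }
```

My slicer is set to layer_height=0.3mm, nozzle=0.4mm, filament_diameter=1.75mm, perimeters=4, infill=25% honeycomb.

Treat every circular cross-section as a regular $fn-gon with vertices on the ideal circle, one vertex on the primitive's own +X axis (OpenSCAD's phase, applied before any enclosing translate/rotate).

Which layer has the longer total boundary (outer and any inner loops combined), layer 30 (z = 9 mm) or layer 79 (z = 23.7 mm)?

Layer 30 (z = 9): the cube is present — its section is the full 9×22.5 rectangle (perimeter 63.00 mm); the cube at (-1, 5.5) is absent (z outside [11, 20]); the cube at (15.5, 13.5) is present — its section is the full 29.5×15.5 rectangle (perimeter 90.00 mm); the cylinder at (5.5, 1.5) is absent (z outside [12.5, 20.5]); Combining (union): the 2 present regions are separate (no shared area or edge), so areas and boundary lengths simply add and each stays a separate island — boundary = 153.00 mm; (rotated 80° about Z; rotation is an isometry so areas/perimeters/island counts are preserved). So its perimeter = 153.00 mm. Layer 79 (z = 23.7): the cube is not intersected at this z (z outside [0, 17]); the cube at (-1, 5.5) does not reach this height (z outside [11, 20]); the cube at (15.5, 13.5) (footprint 29.5×15.5) is included at this height (perimeter 90.00 mm); the cylinder at (5.5, 1.5) is absent (z outside [12.5, 20.5]); Merging all regions: only the 29.5×15.5 cube at (15.5, 13.5) is present, so the union is just that shape — boundary = 90.00 mm; (rotated 80° about Z; rotation is an isometry so areas/perimeters/island counts are preserved). So its perimeter = 90.00 mm. Layer 30 is larger (153.00 vs 90.00 mm).

layer 30 (z = 9 mm)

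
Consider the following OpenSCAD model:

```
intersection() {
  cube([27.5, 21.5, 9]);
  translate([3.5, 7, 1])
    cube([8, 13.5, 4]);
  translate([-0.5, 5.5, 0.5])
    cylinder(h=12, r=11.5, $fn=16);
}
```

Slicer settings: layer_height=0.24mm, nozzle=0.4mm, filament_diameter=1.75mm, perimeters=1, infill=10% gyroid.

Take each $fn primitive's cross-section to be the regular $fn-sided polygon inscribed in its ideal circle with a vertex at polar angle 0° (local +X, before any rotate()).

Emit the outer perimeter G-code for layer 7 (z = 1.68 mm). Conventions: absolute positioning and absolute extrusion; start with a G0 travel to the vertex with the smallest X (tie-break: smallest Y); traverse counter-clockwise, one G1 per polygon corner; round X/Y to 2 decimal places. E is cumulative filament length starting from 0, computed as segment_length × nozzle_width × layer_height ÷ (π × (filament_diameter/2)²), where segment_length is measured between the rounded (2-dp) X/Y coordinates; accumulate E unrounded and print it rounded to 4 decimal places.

At z = 1.68 mm: the cube is present — its section is the full 27.5×21.5 rectangle; the 8×13.5 cube at (3.5, 7) contributes its full rectangle; the r=11.5 cylinder at (-0.5, 5.5) gives a regular 16-gon of circumradius 11.5 (constant along its height); After intersecting: the 8×13.5 cube at (3.5, 7) lies inside the 27.5×21.5 cube, so the common part is the 8×13.5 cube at (3.5, 7) itself; the r=11.5 cylinder at (-0.5, 5.5) partially overlaps the running intersection; clipping to the common part keeps 45.78 mm² — 1 connected region. The outline is a single polygon with 6 vertices. Extrusion per mm of travel: 0.4 × 0.24 / (π × 0.875²) = 0.039912. Accumulating E over each segment gives final E = 1.1469.

G0 X3.50 Y7.00 Z1.68
G1 X10.70 Y7.00 E0.2874
G1 X10.12 Y9.90 E0.4054
G1 X7.63 Y13.63 E0.5844
G1 X3.90 Y16.12 E0.7634
G1 X3.50 Y16.20 E0.7797
G1 X3.50 Y7.00 E1.1469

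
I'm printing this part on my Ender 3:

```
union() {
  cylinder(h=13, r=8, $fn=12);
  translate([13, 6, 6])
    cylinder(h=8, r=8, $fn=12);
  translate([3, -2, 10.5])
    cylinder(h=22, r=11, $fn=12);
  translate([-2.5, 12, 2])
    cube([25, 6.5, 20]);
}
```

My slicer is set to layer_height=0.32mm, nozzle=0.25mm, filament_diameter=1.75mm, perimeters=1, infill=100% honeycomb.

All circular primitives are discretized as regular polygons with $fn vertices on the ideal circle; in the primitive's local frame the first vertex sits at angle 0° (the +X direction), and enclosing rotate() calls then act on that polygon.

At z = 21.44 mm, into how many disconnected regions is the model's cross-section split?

2

At z = 21.44 mm: the cylinder does not reach this height (z outside [0, 13]); the cylinder at (13, 6) does not reach this height (z outside [6, 14]); the r=11 cylinder at (3, -2) contributes a regular 12-gon of circumradius 11; the cube at (-2.5, 12) (footprint 25×6.5) is included at this height; Merging all regions: the 2 present regions are separate (no shared area or edge), so areas and boundary lengths simply add and each stays a separate island — 2 connected regions. The result has 2 disconnected regions.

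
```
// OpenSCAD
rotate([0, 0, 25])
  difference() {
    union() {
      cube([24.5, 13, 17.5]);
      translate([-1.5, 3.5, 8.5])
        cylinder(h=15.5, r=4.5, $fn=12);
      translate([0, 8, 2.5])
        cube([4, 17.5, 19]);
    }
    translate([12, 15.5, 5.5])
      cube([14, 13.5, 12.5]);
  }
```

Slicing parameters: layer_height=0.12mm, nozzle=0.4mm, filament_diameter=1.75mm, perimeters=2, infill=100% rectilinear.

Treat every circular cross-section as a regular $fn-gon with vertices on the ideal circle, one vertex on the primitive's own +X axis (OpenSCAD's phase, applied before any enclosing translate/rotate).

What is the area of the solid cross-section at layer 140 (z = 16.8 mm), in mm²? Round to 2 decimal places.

412.22 mm²

At z = 16.8 mm: the cube is present — its section is the full 24.5×13 rectangle (area 318.50 mm²); the r=4.5 cylinder at (-1.5, 3.5) gives a regular 12-gon of circumradius 4.5 (constant along its height) (area = (12/2)·4.500²·sin(360°/12) = 60.75 mm²); the 4×17.5 cube at (0, 8) contributes its full rectangle (area 70.00 mm²); Combining (union): the regions partially overlap — summed areas 449.25 mm² minus the doubly-counted overlap 37.03 mm² gives 412.22 mm² — area = 412.22 mm²; the cube at (12, 15.5) is present — its section is the full 14×13.5 rectangle (area 189.00 mm²); After the difference (first − rest): starting from that combined region (412.22 mm²), the 14×13.5 cube at (12, 15.5) misses the remaining region (no effect) — area = 412.22 mm²; (whole slice rotated 25° about Z — lengths, areas and connectivity unchanged). Overall, the cross-section is a single solid region. Net area = 412.22 mm².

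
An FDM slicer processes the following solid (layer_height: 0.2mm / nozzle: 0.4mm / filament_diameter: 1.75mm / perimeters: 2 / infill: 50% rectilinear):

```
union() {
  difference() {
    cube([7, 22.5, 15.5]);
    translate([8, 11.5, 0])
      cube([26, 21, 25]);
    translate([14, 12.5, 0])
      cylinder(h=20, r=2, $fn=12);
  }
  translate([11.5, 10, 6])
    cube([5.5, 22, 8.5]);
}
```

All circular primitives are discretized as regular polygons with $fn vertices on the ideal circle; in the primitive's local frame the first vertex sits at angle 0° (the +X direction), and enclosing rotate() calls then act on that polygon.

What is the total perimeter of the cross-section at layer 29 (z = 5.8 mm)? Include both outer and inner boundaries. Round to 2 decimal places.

59.00 mm

At z = 5.8 mm: the 7×22.5 cube contributes its full rectangle (perimeter 59.00 mm); the 26×21 cube at (8, 11.5) contributes its full rectangle (perimeter 94.00 mm); the cylinder at (14, 12.5): section is a regular 12-gon, circumradius r=2 (perimeter = 2·12·2.000·sin(180°/12) = 12.42 mm); After the difference (first − rest): starting from the 7×22.5 cube, the 26×21 cube at (8, 11.5) misses the remaining region (no effect); the r=2 cylinder at (14, 12.5) misses the remaining region (no effect) — boundary = 59.00 mm; the cube at (11.5, 10) is not intersected at this z (z outside [6, 14.5]); Taking the union: only the result so far is present, so the union is just that shape — boundary = 59.00 mm. Overall, the cross-section is a single solid region. Total boundary length (outer) = 59.00 mm.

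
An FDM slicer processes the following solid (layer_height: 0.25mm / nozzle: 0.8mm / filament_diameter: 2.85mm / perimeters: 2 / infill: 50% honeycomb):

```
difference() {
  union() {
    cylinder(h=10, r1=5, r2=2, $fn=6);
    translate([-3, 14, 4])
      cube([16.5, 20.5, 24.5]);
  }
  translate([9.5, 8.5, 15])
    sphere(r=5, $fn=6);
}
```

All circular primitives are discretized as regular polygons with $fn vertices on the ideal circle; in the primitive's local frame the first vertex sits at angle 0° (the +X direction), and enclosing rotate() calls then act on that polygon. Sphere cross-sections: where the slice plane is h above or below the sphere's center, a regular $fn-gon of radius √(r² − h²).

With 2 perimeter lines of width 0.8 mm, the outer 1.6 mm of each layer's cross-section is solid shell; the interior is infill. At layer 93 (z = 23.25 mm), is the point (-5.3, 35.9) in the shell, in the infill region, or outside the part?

At z = 23.25 mm: the cone does not reach this height (z outside [0, 10]); the 16.5×20.5 cube at (-3, 14) contributes its full rectangle; Taking the union: only the 16.5×20.5 cube at (-3, 14) is present, so the union is just that shape — 1 connected region; the sphere at (9.5, 8.5) does not reach this height (|z−center|=8.250 > r=5); Taking the first minus the rest: none of the subtracted shapes is present at this height, so the result so far is unchanged — 1 connected region. Overall, the cross-section is a single solid region. The nearest boundary edge runs (13.50, 34.50)→(-3.00, 34.50); distance from the point to it = 2.69 mm. The point is not inside any of the regions above, so it lies outside the cross-section (2.69 mm from the nearest boundary).

outside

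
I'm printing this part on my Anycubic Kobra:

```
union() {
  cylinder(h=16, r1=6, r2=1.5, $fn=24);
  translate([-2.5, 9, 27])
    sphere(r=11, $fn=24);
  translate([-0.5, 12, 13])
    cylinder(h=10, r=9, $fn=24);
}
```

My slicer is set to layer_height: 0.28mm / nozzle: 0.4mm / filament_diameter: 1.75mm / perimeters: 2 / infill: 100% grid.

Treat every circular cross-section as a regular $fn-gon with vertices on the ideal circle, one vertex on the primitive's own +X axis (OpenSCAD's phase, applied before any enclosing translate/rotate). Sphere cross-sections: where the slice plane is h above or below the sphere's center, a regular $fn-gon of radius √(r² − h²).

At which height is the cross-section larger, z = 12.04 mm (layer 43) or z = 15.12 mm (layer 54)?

Layer 43 (z = 12.04): the cone (r1=6→r2=1.5) has section circumradius 2.614 here — a regular 24-gon (area = (24/2)·2.614²·sin(360°/24) = 21.22 mm²); the sphere at (-2.5, 9) is absent (|z−center|=14.960 > r=11); the cylinder at (-0.5, 12) does not reach this height (z outside [13, 23]); Taking the union: only the cone is present, so the union is just that shape — area = 21.22 mm². So its area = 21.22 mm². Layer 54 (z = 15.12): the cone contributes a regular 24-gon of circumradius 1.748 (interpolated between r1=6 and r2=1.5 at t=0.945) (area = (24/2)·1.748²·sin(360°/24) = 9.48 mm²); the sphere at (-2.5, 9) is absent (|z−center|=11.880 > r=11); the cylinder at (-0.5, 12): section is a regular 24-gon, circumradius r=9 (area = (24/2)·9.000²·sin(360°/24) = 251.57 mm²); Combining (union): the 2 present regions are separate (no shared area or edge), so areas and boundary lengths simply add and each stays a separate island — area = 261.06 mm². So its area = 261.06 mm². Layer 54 is larger (261.06 vs 21.22 mm²).

layer 54 (z = 15.12 mm)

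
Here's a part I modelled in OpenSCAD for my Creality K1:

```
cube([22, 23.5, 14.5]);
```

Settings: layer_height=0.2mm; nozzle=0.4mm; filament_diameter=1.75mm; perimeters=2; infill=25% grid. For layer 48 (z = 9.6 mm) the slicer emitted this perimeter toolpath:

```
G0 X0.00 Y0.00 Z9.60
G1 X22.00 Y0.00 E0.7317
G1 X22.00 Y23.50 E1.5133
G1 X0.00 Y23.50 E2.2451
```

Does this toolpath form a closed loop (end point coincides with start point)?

Start point (G0): (0.00, 0.00). End point (last G1): the path does not return to the start — open.

no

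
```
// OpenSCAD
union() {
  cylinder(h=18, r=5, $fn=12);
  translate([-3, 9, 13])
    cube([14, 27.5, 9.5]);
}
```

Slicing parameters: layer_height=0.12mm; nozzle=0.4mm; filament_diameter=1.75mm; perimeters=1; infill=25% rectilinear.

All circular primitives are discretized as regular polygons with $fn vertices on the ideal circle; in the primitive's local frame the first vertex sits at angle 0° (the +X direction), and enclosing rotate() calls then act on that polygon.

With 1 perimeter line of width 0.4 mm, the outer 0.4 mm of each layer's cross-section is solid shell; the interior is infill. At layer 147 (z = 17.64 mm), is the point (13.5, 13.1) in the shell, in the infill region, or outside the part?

outside

At z = 17.64 mm: the r=5 cylinder gives a regular 12-gon of circumradius 5 (constant along its height); the cube at (-3, 9) (footprint 14×27.5) is included at this height; Taking the union: the 2 present regions are separate (no shared area or edge), so areas and boundary lengths simply add and each stays a separate island — 2 connected regions. Overall, the cross-section has 2 separate islands. The nearest boundary edge runs (11.00, 36.50)→(11.00, 9.00); distance from the point to it = 2.50 mm. The point is not inside any of the regions above, so it lies outside the cross-section (2.50 mm from the nearest boundary).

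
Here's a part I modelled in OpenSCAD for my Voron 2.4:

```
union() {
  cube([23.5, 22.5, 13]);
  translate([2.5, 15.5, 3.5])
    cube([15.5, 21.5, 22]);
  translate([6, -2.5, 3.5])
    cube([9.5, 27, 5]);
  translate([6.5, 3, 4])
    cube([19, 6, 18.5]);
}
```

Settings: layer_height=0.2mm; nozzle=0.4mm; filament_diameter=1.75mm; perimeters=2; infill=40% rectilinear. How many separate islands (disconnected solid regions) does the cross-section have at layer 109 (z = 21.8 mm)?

2

At z = 21.8 mm: the cube does not reach this height (z outside [0, 13]); the 15.5×21.5 cube at (2.5, 15.5) contributes its full rectangle; the cube at (6, -2.5) is absent (z outside [3.5, 8.5]); the cube at (6.5, 3) (footprint 19×6) is included at this height; Combining (union): the 2 present regions are separate (no shared area or edge), so areas and boundary lengths simply add and each stays a separate island — 2 connected regions. Overall, the cross-section has 2 separate islands. Island count = 2.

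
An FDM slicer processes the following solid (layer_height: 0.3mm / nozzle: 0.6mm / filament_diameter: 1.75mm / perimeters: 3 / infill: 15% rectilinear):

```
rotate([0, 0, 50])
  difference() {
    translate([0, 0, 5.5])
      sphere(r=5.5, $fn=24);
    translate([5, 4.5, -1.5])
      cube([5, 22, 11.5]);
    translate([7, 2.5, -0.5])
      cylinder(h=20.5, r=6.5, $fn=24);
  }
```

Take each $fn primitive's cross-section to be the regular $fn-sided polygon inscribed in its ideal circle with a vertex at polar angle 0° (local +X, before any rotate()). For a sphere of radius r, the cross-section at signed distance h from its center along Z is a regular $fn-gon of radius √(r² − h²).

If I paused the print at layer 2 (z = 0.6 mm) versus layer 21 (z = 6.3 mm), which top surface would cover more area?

Layer 2 (z = 0.6): the sphere: section is a regular 24-gon, circumradius = √(r²−h²) = √(5.5²−4.9²) = 2.498 (area = (24/2)·2.498²·sin(360°/24) = 19.38 mm²); the cube at (5, 4.5) is present — its section is the full 5×22 rectangle (area 110.00 mm²); the cylinder at (7, 2.5): section is a regular 24-gon, circumradius r=6.5 (area = (24/2)·6.500²·sin(360°/24) = 131.22 mm²); Subtracting the remaining from the first: starting from the r=5.5 sphere (19.38 mm²), the 5×22 cube at (5, 4.5) misses the remaining region (no effect); the r=6.5 cylinder at (7, 2.5) partially overlaps it — only the 4.44 mm² overlap (of its 131.22 mm²) is removed, clipping the outline — area = 14.94 mm²; (rotated 50° about Z; rotation is an isometry so areas/perimeters/island counts are preserved). So its area = 14.94 mm². Layer 21 (z = 6.3): the r=5.5 sphere contributes a regular 24-gon of circumradius √(5.5²−0.8²) = 5.442 (area = (24/2)·5.442²·sin(360°/24) = 91.96 mm²); the cube at (5, 4.5) (footprint 5×22) is included at this height (area 110.00 mm²); the r=6.5 cylinder at (7, 2.5) gives a regular 24-gon of circumradius 6.5 (constant along its height) (area = (24/2)·6.500²·sin(360°/24) = 131.22 mm²); Subtracting the remaining from the first: starting from the r=5.5 sphere (91.96 mm²), the 5×22 cube at (5, 4.5) misses the remaining region (no effect); the r=6.5 cylinder at (7, 2.5) partially overlaps it — only the 28.44 mm² overlap (of its 131.22 mm²) is removed, clipping the outline — area = 63.53 mm²; (whole slice rotated 50° about Z — lengths, areas and connectivity unchanged). So its area = 63.53 mm². Layer 21 is larger (63.53 vs 14.94 mm²).

layer 21 (z = 6.3 mm)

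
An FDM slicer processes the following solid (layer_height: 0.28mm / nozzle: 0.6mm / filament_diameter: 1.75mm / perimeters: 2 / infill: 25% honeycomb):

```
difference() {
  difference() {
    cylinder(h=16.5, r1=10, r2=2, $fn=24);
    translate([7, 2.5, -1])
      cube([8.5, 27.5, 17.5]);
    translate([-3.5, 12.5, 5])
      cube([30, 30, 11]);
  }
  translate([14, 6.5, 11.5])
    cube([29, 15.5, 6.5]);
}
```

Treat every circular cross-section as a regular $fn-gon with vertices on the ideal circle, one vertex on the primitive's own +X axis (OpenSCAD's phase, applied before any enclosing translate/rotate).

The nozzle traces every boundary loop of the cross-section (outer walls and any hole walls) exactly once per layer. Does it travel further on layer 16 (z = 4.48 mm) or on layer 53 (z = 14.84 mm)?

Layer 16 (z = 4.48): the cone: at t=0.272 of its height the radius interpolates to r₁+(r₂−r₁)t = 7.828, giving a regular 24-gon of that circumradius (perimeter = 2·24·7.828·sin(180°/24) = 49.04 mm); the cube at (7, 2.5) is present — its section is the full 8.5×27.5 rectangle (perimeter 72.00 mm); the cube at (-3.5, 12.5) is absent (z outside [5, 16]); Taking the first minus the rest: starting from the cone, the 8.5×27.5 cube at (7, 2.5) partially overlaps it — only the 0.16 mm² overlap (of its 233.75 mm²) is removed, clipping the outline — boundary = 49.34 mm; the cube at (14, 6.5) does not reach this height (z outside [11.5, 18]); Subtracting the remaining from the first: none of the subtracted shapes is present at this height, so that combined region is unchanged — boundary = 49.34 mm. So its perimeter = 49.34 mm. Layer 53 (z = 14.84): the cone contributes a regular 24-gon of circumradius 2.805 (interpolated between r1=10 and r2=2 at t=0.899) (perimeter = 2·24·2.805·sin(180°/24) = 17.57 mm); the cube at (7, 2.5) is present — its section is the full 8.5×27.5 rectangle (perimeter 72.00 mm); the cube at (-3.5, 12.5) is present — its section is the full 30×30 rectangle (perimeter 120.00 mm); After the difference (first − rest): starting from the cone, the 8.5×27.5 cube at (7, 2.5) misses the remaining region (no effect); the 30×30 cube at (-3.5, 12.5) misses the remaining region (no effect) — boundary = 17.57 mm; the 29×15.5 cube at (14, 6.5) contributes its full rectangle (perimeter 89.00 mm); Taking the first minus the rest: starting from that combined region, the 29×15.5 cube at (14, 6.5) misses the remaining region (no effect) — boundary = 17.57 mm. So its perimeter = 17.57 mm. Layer 16 is larger (49.34 vs 17.57 mm).

layer 16 (z = 4.48 mm)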